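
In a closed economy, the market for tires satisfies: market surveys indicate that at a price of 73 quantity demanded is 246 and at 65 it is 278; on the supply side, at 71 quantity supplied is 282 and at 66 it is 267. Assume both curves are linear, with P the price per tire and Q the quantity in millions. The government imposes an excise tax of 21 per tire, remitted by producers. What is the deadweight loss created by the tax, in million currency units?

Deadweight loss = 378 million.

Demand slope: (278 − 246)/(65 − 73) = -4, so Qd = 538 − 4P.
Supply slope: (267 − 282)/(66 − 71) = 3, so Qs = 3P + 69.
Before the tax: set 538 − 4P = 3P + 69 → P* = 67, Q* = 270.
With the tax collected from producers, supply shifts: Qs = 3(P − 21) + 69.
New equilibrium: consumers pay 76, producers receive 55, Q = 234. (Wedge: Pb − Ps = 21.)
Quantity falls by |ΔQ| = |270 − 234| = 36.
DWL = ½ · t · |ΔQ| = ½ · 21 · 36 = 378.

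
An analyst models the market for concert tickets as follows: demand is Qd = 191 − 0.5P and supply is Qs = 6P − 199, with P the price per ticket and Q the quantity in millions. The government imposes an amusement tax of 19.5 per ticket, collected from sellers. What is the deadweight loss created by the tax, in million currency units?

Deadweight loss = 87.75 million.

Without the tax, 191 − 0.5P = 6P − 199 gives 6.5P = 390, so P* = 60 and Q* = 161.
With the tax collected from sellers, supply shifts: Qs = 6(P − 19.5) − 199.
Solving gives Q = 152 with consumers paying 78 and sellers receiving 58.5 (the 19.5 wedge).
Quantity falls by |ΔQ| = |161 − 152| = 9.
DWL = ½ · t · |ΔQ| = ½ · 19.5 · 9 = 87.75.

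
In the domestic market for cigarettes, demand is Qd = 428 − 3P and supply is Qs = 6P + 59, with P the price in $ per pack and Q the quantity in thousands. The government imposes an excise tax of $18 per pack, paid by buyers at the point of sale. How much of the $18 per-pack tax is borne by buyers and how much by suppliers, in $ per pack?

Buyers bear $12 per pack; suppliers bear $6 per pack.

Before the tax: set 428 − 3P = 6P + 59 → P* = $41, Q* = 305.
With the tax collected from buyers, demand (in seller-price terms) shifts: Qd = 428 − 3(P + 18).
Solving gives Q = 269 with buyers paying $53 and suppliers receiving $35 (the $18 wedge).
Burden on buyers: $12; on suppliers: $6. (They sum to $18.)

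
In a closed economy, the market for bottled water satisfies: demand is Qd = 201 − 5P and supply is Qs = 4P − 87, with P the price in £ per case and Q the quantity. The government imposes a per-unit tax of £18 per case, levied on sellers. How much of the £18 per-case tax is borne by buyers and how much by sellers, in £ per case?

Before the tax: set 201 − 5P = 4P − 87 → P* = £32, Q* = 41.
With the tax collected from sellers, supply shifts: Qs = 4(P − 18) − 87.
New equilibrium: buyers pay £40, sellers receive £22, Q = 1. (Wedge: Pb − Ps = 18.)
Burden on buyers: £8; on sellers: £10. (They sum to £18.)

Buyers bear £8 per case; sellers bear £10 per case.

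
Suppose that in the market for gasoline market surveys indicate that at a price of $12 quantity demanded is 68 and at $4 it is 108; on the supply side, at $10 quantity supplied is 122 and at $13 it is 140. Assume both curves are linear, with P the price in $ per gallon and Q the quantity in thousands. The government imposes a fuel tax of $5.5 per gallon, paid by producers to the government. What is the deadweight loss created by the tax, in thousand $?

Demand slope: (108 − 68)/(4 − 12) = -5, so Qd = 128 − 5P.
Supply slope: (140 − 122)/(13 − 10) = 6, so Qs = 6P + 62.
Without the tax, 128 − 5P = 6P + 62 gives 11P = 66, so P* = $6 and Q* = 98.
With the tax collected from producers, supply shifts: Qs = 6(P − 5.5) + 62.
Solving gives Q = 83 with buyers paying $9 and producers receiving $3.5 (the $5.5 wedge).
Quantity falls by |ΔQ| = |98 − 83| = 15.
DWL = ½ · t · |ΔQ| = ½ · 5.5 · 15 = $41.25.

Deadweight loss = $41.25 thousand.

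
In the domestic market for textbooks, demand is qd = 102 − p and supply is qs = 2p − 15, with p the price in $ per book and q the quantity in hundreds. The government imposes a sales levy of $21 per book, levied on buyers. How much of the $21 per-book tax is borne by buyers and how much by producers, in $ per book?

Before the tax: set 102 − p = 2p − 15 → p* = $39, q* = 63.
With the tax collected from buyers, demand (in seller-price terms) shifts: qd = 102 − (p + 21).
Solving gives q = 49 with buyers paying $53 and producers receiving $32 (the $21 wedge).
Burden on buyers: $14; on producers: $7. (They sum to $21.)

Buyers bear $14 per book; producers bear $7 per book.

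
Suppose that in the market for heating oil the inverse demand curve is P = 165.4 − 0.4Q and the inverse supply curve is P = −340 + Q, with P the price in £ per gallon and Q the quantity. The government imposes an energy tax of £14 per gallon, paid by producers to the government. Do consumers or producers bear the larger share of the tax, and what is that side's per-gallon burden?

Producers bear the larger share: £10 per gallon.

Rewrite in direct form: Qd = 413.5 − 2.5P and Qs = P + 340.
Without the tax, 413.5 − 2.5P = P + 340 gives 3.5P = 73.5, so P* = £21 and Q* = 361.
With the tax collected from producers, supply shifts: Qs = (P − 14) + 340.
New equilibrium: consumers pay £25, producers receive £11, Q = 351. (Wedge: Pb − Ps = 14.)
Per-gallon burden: consumers £4, producers £10.
Producers take the larger share because supply is less price-elastic here (demand slope 2.5 vs supply slope 1).
The less price-elastic side of the market bears the larger share of a per-unit tax.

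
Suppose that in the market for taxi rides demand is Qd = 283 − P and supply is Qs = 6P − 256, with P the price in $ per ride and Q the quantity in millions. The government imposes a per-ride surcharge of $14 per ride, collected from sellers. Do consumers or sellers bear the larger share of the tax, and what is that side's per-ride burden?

Before the tax: set 283 − P = 6P − 256 → P* = $77, Q* = 206.
With the tax collected from sellers, supply shifts: Qs = 6(P − 14) − 256.
New equilibrium: consumers pay $89, sellers receive $75, Q = 194. (Wedge: Pb − Ps = 14.)
Per-ride burden: consumers $12, sellers $2.
Consumers take the larger share because demand is less price-elastic here (demand slope 1 vs supply slope 6).

Consumers bear the larger share: $12 per ride.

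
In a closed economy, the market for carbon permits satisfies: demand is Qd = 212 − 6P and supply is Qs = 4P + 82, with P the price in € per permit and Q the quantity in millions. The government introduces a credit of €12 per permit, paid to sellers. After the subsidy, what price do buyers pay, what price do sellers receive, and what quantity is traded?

Without the subsidy, 212 − 6P = 4P + 82 gives 10P = 130, so P* = €13 and Q* = 134.
With a per-unit subsidy paid to sellers, each receives P + 12 per unit sold, so supply becomes Qs = 4(P + 12) + 82.
Solving gives Q = 162.8 with buyers paying €8.2 and sellers receiving €20.2 (the €12 wedge).

Buyers pay €8.2; sellers receive €20.2; quantity = 162.8.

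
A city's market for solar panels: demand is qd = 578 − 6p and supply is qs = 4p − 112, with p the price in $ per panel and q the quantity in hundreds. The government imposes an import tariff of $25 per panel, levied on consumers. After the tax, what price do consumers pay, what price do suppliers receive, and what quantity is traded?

Without the tax, 578 − 6p = 4p − 112 gives 10p = 690, so p* = $69 and q* = 164.
With the tax collected from consumers, demand (in seller-price terms) shifts: qd = 578 − 6(p + 25).
New equilibrium: consumers pay $79, suppliers receive $54, q = 104. (Wedge: pb − ps = 25.)
The less price-elastic side of the market bears the larger share of a per-unit tax.

Consumers pay $79; suppliers receive $54; quantity = 104.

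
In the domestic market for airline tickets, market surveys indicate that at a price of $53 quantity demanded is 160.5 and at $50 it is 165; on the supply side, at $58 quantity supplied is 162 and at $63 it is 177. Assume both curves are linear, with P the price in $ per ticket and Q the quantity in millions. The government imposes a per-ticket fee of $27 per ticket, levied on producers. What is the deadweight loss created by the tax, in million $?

Demand slope: (165 − 160.5)/(50 − 53) = -1.5, so Qd = 240 − 1.5P.
Supply slope: (177 − 162)/(63 − 58) = 3, so Qs = 3P − 12.
Without the tax, 240 − 1.5P = 3P − 12 gives 4.5P = 252, so P* = $56 and Q* = 156.
With the tax collected from producers, supply shifts: Qs = 3(P − 27) − 12.
Solving gives Q = 129 with consumers paying $74 and producers receiving $47 (the $27 wedge).
Quantity falls by |ΔQ| = |156 − 129| = 27.
DWL = ½ · t · |ΔQ| = ½ · 27 · 27 = $364.5.

Deadweight loss = $364.5 million.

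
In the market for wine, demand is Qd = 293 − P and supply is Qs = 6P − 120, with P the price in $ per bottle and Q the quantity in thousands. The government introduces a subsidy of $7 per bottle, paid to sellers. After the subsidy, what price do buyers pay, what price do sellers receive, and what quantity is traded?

Buyers pay $53; sellers receive $60; quantity = 240.

Before the subsidy: set 293 − P = 6P − 120 → P* = $59, Q* = 234.
With a per-unit subsidy paid to sellers, each receives P + 7 per unit sold, so supply becomes Qs = 6(P + 7) − 120.
Solving gives Q = 240 with buyers paying $53 and sellers receiving $60 (the $7 wedge).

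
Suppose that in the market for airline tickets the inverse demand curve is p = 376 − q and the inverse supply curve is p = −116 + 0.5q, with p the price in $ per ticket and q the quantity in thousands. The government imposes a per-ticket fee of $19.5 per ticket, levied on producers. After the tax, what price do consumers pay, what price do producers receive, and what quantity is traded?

Rewrite in direct form: qd = 376 − p and qs = 2p + 232.
Without the tax, 376 − p = 2p + 232 gives 3p = 144, so p* = $48 and q* = 328.
With the tax collected from producers, supply shifts: qs = 2(p − 19.5) + 232.
Solving gives q = 315 with consumers paying $61 and producers receiving $41.5 (the $19.5 wedge).
The less price-elastic side of the market bears the larger share of a per-unit tax.

Consumers pay $61; producers receive $41.5; quantity = 315.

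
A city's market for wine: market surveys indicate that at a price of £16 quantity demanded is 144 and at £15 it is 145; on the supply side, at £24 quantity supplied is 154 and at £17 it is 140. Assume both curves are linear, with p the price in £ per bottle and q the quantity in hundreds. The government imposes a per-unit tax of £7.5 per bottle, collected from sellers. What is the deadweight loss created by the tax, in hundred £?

Deadweight loss = £18.75 hundred.

Demand slope: (145 − 144)/(15 − 16) = -1, so qd = 160 − p.
Supply slope: (140 − 154)/(17 − 24) = 2, so qs = 2p + 106.
Without the tax, 160 − p = 2p + 106 gives 3p = 54, so p* = £18 and q* = 142.
With the tax collected from sellers, supply shifts: qs = 2(p − 7.5) + 106.
New equilibrium: consumers pay £23, sellers receive £15.5, q = 137. (Wedge: pb − ps = 7.5.)
Quantity falls by |ΔQ| = |142 − 137| = 5.
DWL = ½ · t · |ΔQ| = ½ · 7.5 · 5 = £18.75.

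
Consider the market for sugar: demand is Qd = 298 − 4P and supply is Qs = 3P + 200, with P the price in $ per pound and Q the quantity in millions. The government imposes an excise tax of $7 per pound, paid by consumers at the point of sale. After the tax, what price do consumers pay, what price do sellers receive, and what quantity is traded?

Without the tax, 298 − 4P = 3P + 200 gives 7P = 98, so P* = $14 and Q* = 242.
With the tax collected from consumers, demand (in seller-price terms) shifts: Qd = 298 − 4(P + 7).
New equilibrium: consumers pay $17, sellers receive $10, Q = 230. (Wedge: Pb − Ps = 7.)
The less price-elastic side of the market bears the larger share of a per-unit tax.

Consumers pay $17; sellers receive $10; quantity = 230.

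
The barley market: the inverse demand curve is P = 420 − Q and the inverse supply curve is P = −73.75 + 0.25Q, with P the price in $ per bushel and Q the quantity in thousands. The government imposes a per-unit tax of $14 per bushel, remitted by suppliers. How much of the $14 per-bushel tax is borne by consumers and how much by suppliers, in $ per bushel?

Rewrite in direct form: Qd = 420 − P and Qs = 4P + 295.
Without the tax, 420 − P = 4P + 295 gives 5P = 125, so P* = $25 and Q* = 395.
With the tax collected from suppliers, supply shifts: Qs = 4(P − 14) + 295.
New equilibrium: consumers pay $36.2, suppliers receive $22.2, Q = 383.8. (Wedge: Pb − Ps = 14.)
Burden on consumers: $11.2; on suppliers: $2.8. (They sum to $14.)

Consumers bear $11.2 per bushel; suppliers bear $2.8 per bushel.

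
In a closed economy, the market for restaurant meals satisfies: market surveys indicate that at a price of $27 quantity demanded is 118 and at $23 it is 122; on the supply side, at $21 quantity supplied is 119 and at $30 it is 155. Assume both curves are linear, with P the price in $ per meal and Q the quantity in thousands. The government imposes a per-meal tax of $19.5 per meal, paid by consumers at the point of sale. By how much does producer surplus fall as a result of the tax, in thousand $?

Demand slope: (122 − 118)/(23 − 27) = -1, so Qd = 145 − P.
Supply slope: (155 − 119)/(30 − 21) = 4, so Qs = 4P + 35.
Before the tax: set 145 − P = 4P + 35 → P* = $22, Q* = 123.
With the tax collected from consumers, demand (in seller-price terms) shifts: Qd = 145 − (P + 19.5).
New equilibrium: consumers pay $37.6, producers receive $18.1, Q = 107.4. (Wedge: Pb − Ps = 19.5.)
ΔPS is the trapezoid between Q = 107.4 and Q = 123 of height $3.9: ½ · (123 + 107.4) · 3.9 = $449.28.

Producer surplus falls by $449.28 thousand.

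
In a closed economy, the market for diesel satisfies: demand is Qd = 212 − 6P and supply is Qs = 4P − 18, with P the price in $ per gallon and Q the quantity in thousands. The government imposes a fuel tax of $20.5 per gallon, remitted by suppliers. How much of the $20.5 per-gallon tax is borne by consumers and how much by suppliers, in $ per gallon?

Consumers bear $8.2 per gallon; suppliers bear $12.3 per gallon.

Before the tax: set 212 − 6P = 4P − 18 → P* = $23, Q* = 74.
With the tax collected from suppliers, supply shifts: Qs = 4(P − 20.5) − 18.
Solving gives Q = 24.8 with consumers paying $31.2 and suppliers receiving $10.7 (the $20.5 wedge).
Burden on consumers: $8.2; on suppliers: $12.3. (They sum to $20.5.)
The less price-elastic side of the market bears the larger share of a per-unit tax.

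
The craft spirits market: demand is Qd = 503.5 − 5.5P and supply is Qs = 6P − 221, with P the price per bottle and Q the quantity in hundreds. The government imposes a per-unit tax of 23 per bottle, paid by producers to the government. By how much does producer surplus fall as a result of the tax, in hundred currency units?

Producer surplus falls by 1364 hundred.

Before the tax: set 503.5 − 5.5P = 6P − 221 → P* = 63, Q* = 157.
With the tax collected from producers, supply shifts: Qs = 6(P − 23) − 221.
New equilibrium: buyers pay 75, producers receive 52, Q = 91. (Wedge: Pb − Ps = 23.)
ΔPS is the trapezoid between Q = 91 and Q = 157 of height 11: ½ · (157 + 91) · 11 = 1364.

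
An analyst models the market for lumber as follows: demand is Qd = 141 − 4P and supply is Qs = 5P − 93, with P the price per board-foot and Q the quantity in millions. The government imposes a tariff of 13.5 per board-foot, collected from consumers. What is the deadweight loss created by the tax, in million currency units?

Deadweight loss = 202.5 million.

Before the tax: set 141 − 4P = 5P − 93 → P* = 26, Q* = 37.
With the tax collected from consumers, demand (in seller-price terms) shifts: Qd = 141 − 4(P + 13.5).
New equilibrium: consumers pay 33.5, producers receive 20, Q = 7. (Wedge: Pb − Ps = 13.5.)
Quantity falls by |ΔQ| = |37 − 7| = 30.
DWL = ½ · t · |ΔQ| = ½ · 13.5 · 30 = 202.5.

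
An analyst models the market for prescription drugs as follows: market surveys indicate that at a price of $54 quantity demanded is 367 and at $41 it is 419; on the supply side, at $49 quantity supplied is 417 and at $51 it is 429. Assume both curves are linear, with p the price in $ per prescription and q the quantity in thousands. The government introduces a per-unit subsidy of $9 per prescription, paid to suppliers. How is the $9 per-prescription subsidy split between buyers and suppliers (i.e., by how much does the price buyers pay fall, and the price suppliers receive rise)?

Demand slope: (419 − 367)/(41 − 54) = -4, so qd = 583 − 4p.
Supply slope: (429 − 417)/(51 − 49) = 6, so qs = 6p + 123.
Before the subsidy: set 583 − 4p = 6p + 123 → p* = $46, q* = 399.
With a per-unit subsidy paid to suppliers, each receives p + 9 per unit sold, so supply becomes qs = 6(p + 9) + 123.
Solving gives q = 420.6 with buyers paying $40.6 and suppliers receiving $49.6 (the $9 wedge).
Gain to buyers: $5.4; to suppliers: $3.6. (They sum to $9.)

Buyers gain $5.4 per prescription; suppliers gain $3.6 per prescription.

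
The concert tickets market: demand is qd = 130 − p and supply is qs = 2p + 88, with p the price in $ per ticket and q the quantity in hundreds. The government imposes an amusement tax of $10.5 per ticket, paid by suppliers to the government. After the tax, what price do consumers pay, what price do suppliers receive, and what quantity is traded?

Consumers pay $21; suppliers receive $10.5; quantity = 109.

Without the tax, 130 − p = 2p + 88 gives 3p = 42, so p* = $14 and q* = 116.
With the tax collected from suppliers, supply shifts: qs = 2(p − 10.5) + 88.
New equilibrium: consumers pay $21, suppliers receive $10.5, q = 109. (Wedge: pb − ps = 10.5.)
The less price-elastic side of the market bears the larger share of a per-unit tax.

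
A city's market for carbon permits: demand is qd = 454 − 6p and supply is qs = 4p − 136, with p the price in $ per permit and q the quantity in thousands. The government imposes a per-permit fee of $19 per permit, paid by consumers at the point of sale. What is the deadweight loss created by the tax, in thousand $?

Deadweight loss = $433.2 thousand.

Without the tax, 454 − 6p = 4p − 136 gives 10p = 590, so p* = $59 and q* = 100.
With the tax collected from consumers, demand (in seller-price terms) shifts: qd = 454 − 6(p + 19).
New equilibrium: consumers pay $66.6, sellers receive $47.6, q = 54.4. (Wedge: pb − ps = 19.)
Quantity falls by |ΔQ| = |100 − 54.4| = 45.6.
DWL = ½ · t · |ΔQ| = ½ · 19 · 45.6 = $433.2.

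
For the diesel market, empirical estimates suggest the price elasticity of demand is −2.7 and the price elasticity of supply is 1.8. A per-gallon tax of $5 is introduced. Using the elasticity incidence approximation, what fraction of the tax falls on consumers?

Incidence ratio: consumers' share ≈ εs / (εs + |εd|) = 1.8 / (1.8 + 2.7) = 0.4.
Supply is the less elastic side, so consumers bear the smaller share.

Consumers' share ≈ 0.4.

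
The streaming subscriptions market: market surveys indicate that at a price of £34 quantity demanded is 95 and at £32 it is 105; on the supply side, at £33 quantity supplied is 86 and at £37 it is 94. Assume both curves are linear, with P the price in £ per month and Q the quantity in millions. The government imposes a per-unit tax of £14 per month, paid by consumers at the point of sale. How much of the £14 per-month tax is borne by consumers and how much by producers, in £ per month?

Demand slope: (105 − 95)/(32 − 34) = -5, so Qd = 265 − 5P.
Supply slope: (94 − 86)/(37 − 33) = 2, so Qs = 2P + 20.
Without the tax, 265 − 5P = 2P + 20 gives 7P = 245, so P* = £35 and Q* = 90.
With the tax collected from consumers, demand (in seller-price terms) shifts: Qd = 265 − 5(P + 14).
Solving gives Q = 70 with consumers paying £39 and producers receiving £25 (the £14 wedge).
Burden on consumers: £4; on producers: £10. (They sum to £14.)
The less price-elastic side of the market bears the larger share of a per-unit tax.

Consumers bear £4 per month; producers bear £10 per month.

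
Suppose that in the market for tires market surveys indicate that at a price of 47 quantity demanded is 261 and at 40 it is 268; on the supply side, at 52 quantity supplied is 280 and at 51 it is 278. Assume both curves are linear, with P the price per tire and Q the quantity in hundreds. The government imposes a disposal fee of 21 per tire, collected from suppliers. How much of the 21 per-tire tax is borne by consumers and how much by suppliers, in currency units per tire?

Consumers bear 14 per tire; suppliers bear 7 per tire.

Demand slope: (268 − 261)/(40 − 47) = -1, so Qd = 308 − P.
Supply slope: (278 − 280)/(51 − 52) = 2, so Qs = 2P + 176.
Before the tax: set 308 − P = 2P + 176 → P* = 44, Q* = 264.
With the tax collected from suppliers, supply shifts: Qs = 2(P − 21) + 176.
Solving gives Q = 250 with consumers paying 58 and suppliers receiving 37 (the 21 wedge).
Burden on consumers: 14; on suppliers: 7. (They sum to 21.)
The less price-elastic side of the market bears the larger share of a per-unit tax.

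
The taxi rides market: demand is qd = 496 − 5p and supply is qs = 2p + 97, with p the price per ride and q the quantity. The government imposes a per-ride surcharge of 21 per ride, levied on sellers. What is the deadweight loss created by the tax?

Deadweight loss = 315.

Before the tax: set 496 − 5p = 2p + 97 → p* = 57, q* = 211.
With the tax collected from sellers, supply shifts: qs = 2(p − 21) + 97.
Solving gives q = 181 with buyers paying 63 and sellers receiving 42 (the 21 wedge).
Quantity falls by |ΔQ| = |211 − 181| = 30.
DWL = ½ · t · |ΔQ| = ½ · 21 · 30 = 315.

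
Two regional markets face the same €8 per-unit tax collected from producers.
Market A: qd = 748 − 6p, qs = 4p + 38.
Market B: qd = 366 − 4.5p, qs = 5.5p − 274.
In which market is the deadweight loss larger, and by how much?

Market B, by €2.4.

Market A: pre-tax p* = €71, q* = 322; post-tax q = 302.8; deadweight loss = €76.8.
Market B: pre-tax p* = €64, q* = 78; post-tax q = 58.2; deadweight loss = €79.2.
Difference: €76.8 vs €79.2 → market B is larger by €2.4.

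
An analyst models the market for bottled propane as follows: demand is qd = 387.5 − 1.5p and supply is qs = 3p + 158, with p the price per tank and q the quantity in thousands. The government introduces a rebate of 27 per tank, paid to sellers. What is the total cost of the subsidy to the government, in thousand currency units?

Government outlay = 9126 thousand.

Without the subsidy, 387.5 − 1.5p = 3p + 158 gives 4.5p = 229.5, so p* = 51 and q* = 311.
With a per-unit subsidy paid to sellers, each receives p + 27 per unit sold, so supply becomes qs = 3(p + 27) + 158.
New equilibrium: buyers pay 33, sellers receive 60, q = 338. (Wedge: pb − ps = −27.)
Outlay = t · Q = 27 · 338 = 9126.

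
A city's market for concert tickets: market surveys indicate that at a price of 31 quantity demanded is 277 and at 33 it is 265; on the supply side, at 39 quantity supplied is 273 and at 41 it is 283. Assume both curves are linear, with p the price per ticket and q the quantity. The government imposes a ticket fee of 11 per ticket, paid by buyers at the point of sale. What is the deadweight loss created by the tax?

Demand slope: (265 − 277)/(33 − 31) = -6, so qd = 463 − 6p.
Supply slope: (283 − 273)/(41 − 39) = 5, so qs = 5p + 78.
Without the tax, 463 − 6p = 5p + 78 gives 11p = 385, so p* = 35 and q* = 253.
With the tax collected from buyers, demand (in seller-price terms) shifts: qd = 463 − 6(p + 11).
Solving gives q = 223 with buyers paying 40 and suppliers receiving 29 (the 11 wedge).
Quantity falls by |ΔQ| = |253 − 223| = 30.
DWL = ½ · t · |ΔQ| = ½ · 11 · 30 = 165.

Deadweight loss = 165.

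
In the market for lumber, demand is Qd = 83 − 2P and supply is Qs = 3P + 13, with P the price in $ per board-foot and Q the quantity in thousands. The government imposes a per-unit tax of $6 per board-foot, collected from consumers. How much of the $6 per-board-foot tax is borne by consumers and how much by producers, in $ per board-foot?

Consumers bear $3.6 per board-foot; producers bear $2.4 per board-foot.

Before the tax: set 83 − 2P = 3P + 13 → P* = $14, Q* = 55.
With the tax collected from consumers, demand (in seller-price terms) shifts: Qd = 83 − 2(P + 6).
Solving gives Q = 47.8 with consumers paying $17.6 and producers receiving $11.6 (the $6 wedge).
Burden on consumers: $3.6; on producers: $2.4. (They sum to $6.)
The less price-elastic side of the market bears the larger share of a per-unit tax.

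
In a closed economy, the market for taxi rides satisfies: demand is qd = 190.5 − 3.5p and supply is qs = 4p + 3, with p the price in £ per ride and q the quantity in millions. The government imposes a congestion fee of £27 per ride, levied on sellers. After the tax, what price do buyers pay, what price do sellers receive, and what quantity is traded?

Buyers pay £39.4; sellers receive £12.4; quantity = 52.6.

Without the tax, 190.5 − 3.5p = 4p + 3 gives 7.5p = 187.5, so p* = £25 and q* = 103.
With the tax collected from sellers, supply shifts: qs = 4(p − 27) + 3.
New equilibrium: buyers pay £39.4, sellers receive £12.4, q = 52.6. (Wedge: pb − ps = 27.)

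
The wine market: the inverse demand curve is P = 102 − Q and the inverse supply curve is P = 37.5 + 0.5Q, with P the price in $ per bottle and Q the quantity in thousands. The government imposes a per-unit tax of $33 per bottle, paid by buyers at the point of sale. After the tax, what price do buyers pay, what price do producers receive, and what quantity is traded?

Buyers pay $81; producers receive $48; quantity = 21.

Rewrite in direct form: Qd = 102 − P and Qs = 2P − 75.
Without the tax, 102 − P = 2P − 75 gives 3P = 177, so P* = $59 and Q* = 43.
With the tax collected from buyers, demand (in seller-price terms) shifts: Qd = 102 − (P + 33).
Solving gives Q = 21 with buyers paying $81 and producers receiving $48 (the $33 wedge).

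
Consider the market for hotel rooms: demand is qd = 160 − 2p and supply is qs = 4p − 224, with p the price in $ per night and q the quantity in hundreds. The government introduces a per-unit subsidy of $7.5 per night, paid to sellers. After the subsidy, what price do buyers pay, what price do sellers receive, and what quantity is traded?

Before the subsidy: set 160 − 2p = 4p − 224 → p* = $64, q* = 32.
With a per-unit subsidy paid to sellers, each receives p + 7.5 per unit sold, so supply becomes qs = 4(p + 7.5) − 224.
New equilibrium: buyers pay $59, sellers receive $66.5, q = 42. (Wedge: pb − ps = −7.5.)

Buyers pay $59; sellers receive $66.5; quantity = 42.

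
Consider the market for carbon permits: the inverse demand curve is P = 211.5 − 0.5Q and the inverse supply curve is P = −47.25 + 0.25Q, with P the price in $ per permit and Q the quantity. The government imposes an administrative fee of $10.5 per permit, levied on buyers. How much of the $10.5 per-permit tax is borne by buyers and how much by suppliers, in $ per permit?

Rewrite in direct form: Qd = 423 − 2P and Qs = 4P + 189.
Before the tax: set 423 − 2P = 4P + 189 → P* = $39, Q* = 345.
With the tax collected from buyers, demand (in seller-price terms) shifts: Qd = 423 − 2(P + 10.5).
Solving gives Q = 331 with buyers paying $46 and suppliers receiving $35.5 (the $10.5 wedge).
Burden on buyers: $7; on suppliers: $3.5. (They sum to $10.5.)
The less price-elastic side of the market bears the larger share of a per-unit tax.

Buyers bear $7 per permit; suppliers bear $3.5 per permit.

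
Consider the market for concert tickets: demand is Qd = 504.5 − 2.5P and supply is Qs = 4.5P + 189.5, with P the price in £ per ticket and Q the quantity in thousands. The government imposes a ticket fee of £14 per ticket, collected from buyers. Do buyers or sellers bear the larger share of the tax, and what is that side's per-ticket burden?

Buyers bear the larger share: £9 per ticket.

Without the tax, 504.5 − 2.5P = 4.5P + 189.5 gives 7P = 315, so P* = £45 and Q* = 392.
With the tax collected from buyers, demand (in seller-price terms) shifts: Qd = 504.5 − 2.5(P + 14).
New equilibrium: buyers pay £54, sellers receive £40, Q = 369.5. (Wedge: Pb − Ps = 14.)
Per-ticket burden: buyers £9, sellers £5.
Buyers take the larger share because demand is less price-elastic here (demand slope 2.5 vs supply slope 4.5).
The less price-elastic side of the market bears the larger share of a per-unit tax.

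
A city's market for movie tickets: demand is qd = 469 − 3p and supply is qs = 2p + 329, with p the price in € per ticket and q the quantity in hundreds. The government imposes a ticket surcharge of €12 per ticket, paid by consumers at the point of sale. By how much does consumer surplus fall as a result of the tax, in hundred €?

Before the tax: set 469 − 3p = 2p + 329 → p* = €28, q* = 385.
With the tax collected from consumers, demand (in seller-price terms) shifts: qd = 469 − 3(p + 12).
New equilibrium: consumers pay €32.8, sellers receive €20.8, q = 370.6. (Wedge: pb − ps = 12.)
ΔCS is the trapezoid between Q = 370.6 and Q = 385 of height €4.8: ½ · (385 + 370.6) · 4.8 = €1813.44.

Consumer surplus falls by €1813.44 hundred.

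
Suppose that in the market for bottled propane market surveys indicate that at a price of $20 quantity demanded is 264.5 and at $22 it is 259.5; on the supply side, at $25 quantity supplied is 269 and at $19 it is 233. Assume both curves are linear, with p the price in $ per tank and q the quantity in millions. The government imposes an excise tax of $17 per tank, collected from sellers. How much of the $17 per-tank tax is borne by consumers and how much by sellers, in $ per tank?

Demand slope: (259.5 − 264.5)/(22 − 20) = -2.5, so qd = 314.5 − 2.5p.
Supply slope: (233 − 269)/(19 − 25) = 6, so qs = 6p + 119.
Without the tax, 314.5 − 2.5p = 6p + 119 gives 8.5p = 195.5, so p* = $23 and q* = 257.
With the tax collected from sellers, supply shifts: qs = 6(p − 17) + 119.
Solving gives q = 227 with consumers paying $35 and sellers receiving $18 (the $17 wedge).
Burden on consumers: $12; on sellers: $5. (They sum to $17.)
The less price-elastic side of the market bears the larger share of a per-unit tax.

Consumers bear $12 per tank; sellers bear $5 per tank.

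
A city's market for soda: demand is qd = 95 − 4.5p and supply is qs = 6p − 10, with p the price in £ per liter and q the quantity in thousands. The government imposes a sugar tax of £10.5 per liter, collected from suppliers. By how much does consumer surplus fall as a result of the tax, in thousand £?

Consumer surplus falls by £219 thousand.

Before the tax: set 95 − 4.5p = 6p − 10 → p* = £10, q* = 50.
With the tax collected from suppliers, supply shifts: qs = 6(p − 10.5) − 10.
Solving gives q = 23 with consumers paying £16 and suppliers receiving £5.5 (the £10.5 wedge).
ΔCS is the trapezoid between Q = 23 and Q = 50 of height £6: ½ · (50 + 23) · 6 = £219.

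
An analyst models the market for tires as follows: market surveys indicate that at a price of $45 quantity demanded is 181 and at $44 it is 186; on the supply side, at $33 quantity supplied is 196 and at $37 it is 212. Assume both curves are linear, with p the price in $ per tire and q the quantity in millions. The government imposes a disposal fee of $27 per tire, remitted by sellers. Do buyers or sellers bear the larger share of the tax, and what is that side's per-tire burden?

Demand slope: (186 − 181)/(44 − 45) = -5, so qd = 406 − 5p.
Supply slope: (212 − 196)/(37 − 33) = 4, so qs = 4p + 64.
Before the tax: set 406 − 5p = 4p + 64 → p* = $38, q* = 216.
With the tax collected from sellers, supply shifts: qs = 4(p − 27) + 64.
Solving gives q = 156 with buyers paying $50 and sellers receiving $23 (the $27 wedge).
Per-tire burden: buyers $12, sellers $15.
Sellers take the larger share because supply is less price-elastic here (demand slope 5 vs supply slope 4).

Sellers bear the larger share: $15 per tire.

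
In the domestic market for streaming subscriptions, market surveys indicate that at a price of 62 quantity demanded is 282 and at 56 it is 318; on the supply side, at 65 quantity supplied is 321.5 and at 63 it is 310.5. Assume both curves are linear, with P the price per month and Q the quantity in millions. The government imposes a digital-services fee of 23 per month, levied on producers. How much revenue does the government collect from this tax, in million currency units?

Tax revenue = 5244 million.

Demand slope: (318 − 282)/(56 − 62) = -6, so Qd = 654 − 6P.
Supply slope: (310.5 − 321.5)/(63 − 65) = 5.5, so Qs = 5.5P − 36.
Without the tax, 654 − 6P = 5.5P − 36 gives 11.5P = 690, so P* = 60 and Q* = 294.
With the tax collected from producers, supply shifts: Qs = 5.5(P − 23) − 36.
New equilibrium: buyers pay 71, producers receive 48, Q = 228. (Wedge: Pb − Ps = 23.)
Revenue = t · Q = 23 · 228 = 5244.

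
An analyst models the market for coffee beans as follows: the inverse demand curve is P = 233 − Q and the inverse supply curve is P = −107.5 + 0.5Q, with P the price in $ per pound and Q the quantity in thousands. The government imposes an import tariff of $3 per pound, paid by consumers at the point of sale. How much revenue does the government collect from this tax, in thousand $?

Tax revenue = $675 thousand.

Rewrite in direct form: Qd = 233 − P and Qs = 2P + 215.
Without the tax, 233 − P = 2P + 215 gives 3P = 18, so P* = $6 and Q* = 227.
With the tax collected from consumers, demand (in seller-price terms) shifts: Qd = 233 − (P + 3).
New equilibrium: consumers pay $8, suppliers receive $5, Q = 225. (Wedge: Pb − Ps = 3.)
Revenue = t · Q = 3 · 225 = $675.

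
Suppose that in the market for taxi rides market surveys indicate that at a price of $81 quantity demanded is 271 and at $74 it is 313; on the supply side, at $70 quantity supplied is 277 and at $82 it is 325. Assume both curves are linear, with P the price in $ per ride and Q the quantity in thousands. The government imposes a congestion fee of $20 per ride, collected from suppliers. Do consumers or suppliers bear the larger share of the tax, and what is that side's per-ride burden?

Suppliers bear the larger share: $12 per ride.

Demand slope: (313 − 271)/(74 − 81) = -6, so Qd = 757 − 6P.
Supply slope: (325 − 277)/(82 − 70) = 4, so Qs = 4P − 3.
Before the tax: set 757 − 6P = 4P − 3 → P* = $76, Q* = 301.
With the tax collected from suppliers, supply shifts: Qs = 4(P − 20) − 3.
New equilibrium: consumers pay $84, suppliers receive $64, Q = 253. (Wedge: Pb − Ps = 20.)
Per-ride burden: consumers $8, suppliers $12.
Suppliers take the larger share because supply is less price-elastic here (demand slope 6 vs supply slope 4).
The less price-elastic side of the market bears the larger share of a per-unit tax.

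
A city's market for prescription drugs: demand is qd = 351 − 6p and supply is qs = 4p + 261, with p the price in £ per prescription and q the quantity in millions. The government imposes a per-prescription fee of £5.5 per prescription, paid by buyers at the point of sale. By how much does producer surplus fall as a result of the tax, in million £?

Without the tax, 351 − 6p = 4p + 261 gives 10p = 90, so p* = £9 and q* = 297.
With the tax collected from buyers, demand (in seller-price terms) shifts: qd = 351 − 6(p + 5.5).
Solving gives q = 283.8 with buyers paying £11.2 and sellers receiving £5.7 (the £5.5 wedge).
ΔPS is the trapezoid between Q = 283.8 and Q = 297 of height £3.3: ½ · (297 + 283.8) · 3.3 = £958.32.

Producer surplus falls by £958.32 million.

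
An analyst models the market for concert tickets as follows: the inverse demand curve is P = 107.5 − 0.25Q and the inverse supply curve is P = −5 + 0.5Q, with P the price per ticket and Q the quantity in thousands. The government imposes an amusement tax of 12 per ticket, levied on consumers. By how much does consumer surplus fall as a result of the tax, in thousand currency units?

Rewrite in direct form: Qd = 430 − 4P and Qs = 2P + 10.
Without the tax, 430 − 4P = 2P + 10 gives 6P = 420, so P* = 70 and Q* = 150.
With the tax collected from consumers, demand (in seller-price terms) shifts: Qd = 430 − 4(P + 12).
Solving gives Q = 134 with consumers paying 74 and producers receiving 62 (the 12 wedge).
ΔCS is the trapezoid between Q = 134 and Q = 150 of height 4: ½ · (150 + 134) · 4 = 568.

Consumer surplus falls by 568 thousand.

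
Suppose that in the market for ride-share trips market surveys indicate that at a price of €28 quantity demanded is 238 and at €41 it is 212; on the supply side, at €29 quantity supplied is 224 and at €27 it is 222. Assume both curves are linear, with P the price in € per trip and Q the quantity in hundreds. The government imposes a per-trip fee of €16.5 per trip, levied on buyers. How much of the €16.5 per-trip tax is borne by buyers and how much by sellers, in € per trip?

Buyers bear €5.5 per trip; sellers bear €11 per trip.

Demand slope: (212 − 238)/(41 − 28) = -2, so Qd = 294 − 2P.
Supply slope: (222 − 224)/(27 − 29) = 1, so Qs = P + 195.
Before the tax: set 294 − 2P = P + 195 → P* = €33, Q* = 228.
With the tax collected from buyers, demand (in seller-price terms) shifts: Qd = 294 − 2(P + 16.5).
New equilibrium: buyers pay €38.5, sellers receive €22, Q = 217. (Wedge: Pb − Ps = 16.5.)
Burden on buyers: €5.5; on sellers: €11. (They sum to €16.5.)
The less price-elastic side of the market bears the larger share of a per-unit tax.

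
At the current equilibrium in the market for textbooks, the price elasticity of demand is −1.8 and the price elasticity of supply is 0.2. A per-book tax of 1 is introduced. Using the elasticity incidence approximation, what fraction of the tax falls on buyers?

Buyers' share ≈ 0.1.

Incidence ratio: buyers' share ≈ εs / (εs + |εd|) = 0.2 / (0.2 + 1.8) = 0.1.
Supply is the less elastic side, so buyers bear the smaller share.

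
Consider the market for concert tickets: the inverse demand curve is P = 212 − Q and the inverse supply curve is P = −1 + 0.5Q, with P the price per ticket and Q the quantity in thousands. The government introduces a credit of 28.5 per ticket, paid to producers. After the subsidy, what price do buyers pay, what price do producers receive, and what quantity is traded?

Inverting to Q(P) form: Qd = 212 − P; Qs = 2P + 2.
Before the subsidy: set 212 − P = 2P + 2 → P* = 70, Q* = 142.
With a per-unit subsidy paid to producers, each receives P + 28.5 per unit sold, so supply becomes Qs = 2(P + 28.5) + 2.
New equilibrium: buyers pay 51, producers receive 79.5, Q = 161. (Wedge: Pb − Ps = −28.5.)

Buyers pay 51; producers receive 79.5; quantity = 161.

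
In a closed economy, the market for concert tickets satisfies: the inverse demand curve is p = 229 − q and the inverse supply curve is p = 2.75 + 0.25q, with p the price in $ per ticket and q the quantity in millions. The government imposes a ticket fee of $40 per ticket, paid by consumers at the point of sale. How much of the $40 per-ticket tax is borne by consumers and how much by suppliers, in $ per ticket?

Consumers bear $32 per ticket; suppliers bear $8 per ticket.

Rewrite in direct form: qd = 229 − p and qs = 4p − 11.
Without the tax, 229 − p = 4p − 11 gives 5p = 240, so p* = $48 and q* = 181.
With the tax collected from consumers, demand (in seller-price terms) shifts: qd = 229 − (p + 40).
New equilibrium: consumers pay $80, suppliers receive $40, q = 149. (Wedge: pb − ps = 40.)
Burden on consumers: $32; on suppliers: $8. (They sum to $40.)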